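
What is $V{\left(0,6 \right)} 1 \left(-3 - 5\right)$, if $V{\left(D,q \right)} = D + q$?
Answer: $-48$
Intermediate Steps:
$V{\left(0,6 \right)} 1 \left(-3 - 5\right) = \left(0 + 6\right) 1 \left(-3 - 5\right) = 6 \cdot 1 \left(-3 - 5\right) = 6 \left(-8\right) = -48$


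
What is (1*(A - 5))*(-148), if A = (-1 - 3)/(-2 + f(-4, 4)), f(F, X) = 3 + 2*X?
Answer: 7252/9 ≈ 805.78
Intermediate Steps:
A = -4/9 (A = (-1 - 3)/(-2 + (3 + 2*4)) = -4/(-2 + (3 + 8)) = -4/(-2 + 11) = -4/9 ≈ -0.44444)
(1*(A - 5))*(-148) = (1*(-4/9 - 5))*(-148) = (1*(-49/9))*(-148) = -49/9*(-148) = 7252/9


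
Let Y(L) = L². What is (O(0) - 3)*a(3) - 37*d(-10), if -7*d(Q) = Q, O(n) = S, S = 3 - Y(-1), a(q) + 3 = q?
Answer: -370/7 ≈ -52.857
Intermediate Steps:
a(q) = -3 + q
S = 2 (S = 3 - 1*(-1)² = 3 - 1*1 = 3 - 1 = 2)
O(n) = 2
d(Q) = -Q/7
(O(0) - 3)*a(3) - 37*d(-10) = (2 - 3)*(-3 + 3) - (-37)*(-10)/7 = -1*0 - 37*10/7 = 0 - 370/7 = -370/7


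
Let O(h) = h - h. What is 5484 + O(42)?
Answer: 5484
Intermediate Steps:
O(h) = 0
5484 + O(42) = 5484 + 0 = 5484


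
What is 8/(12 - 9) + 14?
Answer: 50/3 ≈ 16.667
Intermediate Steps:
8/(12 - 9) + 14 = 8/3 + 14 = 50/3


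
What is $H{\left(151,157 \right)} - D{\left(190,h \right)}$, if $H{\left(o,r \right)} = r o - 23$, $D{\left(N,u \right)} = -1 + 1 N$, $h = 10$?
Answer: $23495$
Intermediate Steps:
$D{\left(N,u \right)} = -1 + N$
$H{\left(o,r \right)} = -23 + o r$ ($H{\left(o,r \right)} = o r - 23 = -23 + o r$)
$H{\left(151,157 \right)} - D{\left(190,h \right)} = \left(-23 + 151 \cdot 157\right) - \left(-1 + 190\right) = \left(-23 + 23707\right) - 189 = 23684 - 189 = 23495$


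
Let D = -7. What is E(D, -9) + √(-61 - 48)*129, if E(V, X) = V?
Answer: -7 + 129*I*√109 ≈ -7.0 + 1346.8*I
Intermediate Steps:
E(D, -9) + √(-61 - 48)*129 = -7 + √(-61 - 48)*129 = -7 + √(-109)*129 = -7 + (I*√109)*129 = -7 + 129*I*√109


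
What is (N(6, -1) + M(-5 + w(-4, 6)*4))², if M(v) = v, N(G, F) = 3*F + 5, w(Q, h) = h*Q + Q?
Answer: 13225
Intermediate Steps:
w(Q, h) = Q + Q*h (w(Q, h) = Q*h + Q = Q + Q*h)
N(G, F) = 5 + 3*F
(N(6, -1) + M(-5 + w(-4, 6)*4))² = ((5 + 3*(-1)) + (-5 - 4*(1 + 6)*4))² = ((5 - 3) + (-5 - 4*7*4))² = (2 + (-5 - 28*4))² = (2 + (-5 - 112))² = (2 - 117)² = (-115)² = 13225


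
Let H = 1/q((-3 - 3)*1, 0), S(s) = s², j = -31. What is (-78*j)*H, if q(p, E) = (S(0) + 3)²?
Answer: 806/3 ≈ 268.67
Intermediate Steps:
q(p, E) = 9 (q(p, E) = (0² + 3)² = (0 + 3)² = 3² = 9)
H = ⅑ (H = 1/9 = ⅑ ≈ 0.11111)
(-78*j)*H = -78*(-31)*(⅑) = 2418*(⅑) = 806/3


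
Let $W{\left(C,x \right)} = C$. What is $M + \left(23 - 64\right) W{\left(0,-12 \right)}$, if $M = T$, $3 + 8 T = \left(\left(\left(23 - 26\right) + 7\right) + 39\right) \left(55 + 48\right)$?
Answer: $\frac{2213}{4} \approx 553.25$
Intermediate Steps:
$T = \frac{2213}{4}$ ($T = - \frac{3}{8} + \frac{\left(\left(\left(23 - 26\right) + 7\right) + 39\right) \left(55 + 48\right)}{8} = - \frac{3}{8} + \frac{\left(\left(-3 + 7\right) + 39\right) 103}{8} = - \frac{3}{8} + \frac{\left(4 + 39\right) 103}{8} = - \frac{3}{8} + \frac{43 \cdot 103}{8} = - \frac{3}{8} + \frac{1}{8} \cdot 4429 = - \frac{3}{8} + \frac{4429}{8} = \frac{2213}{4} \approx 553.25$)
$M = \frac{2213}{4} \approx 553.25$
$M + \left(23 - 64\right) W{\left(0,-12 \right)} = \frac{2213}{4} + \left(23 - 64\right) 0 = \frac{2213}{4} - 0 = \frac{2213}{4} + 0 = \frac{2213}{4}$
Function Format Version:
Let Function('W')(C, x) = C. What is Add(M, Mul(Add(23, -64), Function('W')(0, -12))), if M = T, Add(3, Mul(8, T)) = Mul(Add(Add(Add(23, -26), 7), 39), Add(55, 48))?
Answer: Rational(2213, 4) ≈ 553.25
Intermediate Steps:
T = Rational(2213, 4) (T = Add(Rational(-3, 8), Mul(Rational(1, 8), Mul(Add(Add(Add(23, -26), 7), 39), Add(55, 48)))) = Add(Rational(-3, 8), Mul(Rational(1, 8), Mul(Add(Add(-3, 7), 39), 103))) = Add(Rational(-3, 8), Mul(Rational(1, 8), Mul(Add(4, 39), 103))) = Add(Rational(-3, 8), Mul(Rational(1, 8), Mul(43, 103))) = Add(Rational(-3, 8), Mul(Rational(1, 8), 4429)) = Add(Rational(-3, 8), Rational(4429, 8)) = Rational(2213, 4) ≈ 553.25)
M = Rational(2213, 4) ≈ 553.25
Add(M, Mul(Add(23, -64), Function('W')(0, -12))) = Add(Rational(2213, 4), Mul(Add(23, -64), 0)) = Add(Rational(2213, 4), Mul(-41, 0)) = Add(Rational(2213, 4), 0) = Rational(2213, 4)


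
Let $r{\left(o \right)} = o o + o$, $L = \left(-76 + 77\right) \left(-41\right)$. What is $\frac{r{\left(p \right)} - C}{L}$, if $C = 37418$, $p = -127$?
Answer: $\frac{21416}{41} \approx 522.34$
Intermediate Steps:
$L = -41$ ($L = 1 \left(-41\right) = -41$)
$r{\left(o \right)} = o + o^{2}$ ($r{\left(o \right)} = o^{2} + o = o + o^{2}$)
$\frac{r{\left(p \right)} - C}{L} = \frac{- 127 \left(1 - 127\right) - 37418}{-41} = \left(\left(-127\right) \left(-126\right) - 37418\right) \left(- \frac{1}{41}\right) = \left(16002 - 37418\right) \left(- \frac{1}{41}\right) = \left(-21416\right) \left(- \frac{1}{41}\right) = \frac{21416}{41}$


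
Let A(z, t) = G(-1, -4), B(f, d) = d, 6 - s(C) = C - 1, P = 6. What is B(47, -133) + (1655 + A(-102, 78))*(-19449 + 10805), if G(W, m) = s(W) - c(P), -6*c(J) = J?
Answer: -14383749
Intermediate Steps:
s(C) = 7 - C (s(C) = 6 - (C - 1) = 6 - (-1 + C) = 6 + (1 - C) = 7 - C)
c(J) = -J/6
G(W, m) = 8 - W (G(W, m) = (7 - W) - (-1)*6/6 = (7 - W) - 1*(-1) = (7 - W) + 1 = 8 - W)
A(z, t) = 9 (A(z, t) = 8 - 1*(-1) = 8 + 1 = 9)
B(47, -133) + (1655 + A(-102, 78))*(-19449 + 10805) = -133 + (1655 + 9)*(-19449 + 10805) = -133 + 1664*(-8644) = -133 - 14383616 = -14383749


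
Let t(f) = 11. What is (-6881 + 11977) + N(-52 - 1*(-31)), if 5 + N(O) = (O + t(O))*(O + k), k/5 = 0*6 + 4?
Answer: 5101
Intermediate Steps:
k = 20 (k = 5*(0*6 + 4) = 5*(0 + 4) = 5*4 = 20)
N(O) = -5 + (11 + O)*(20 + O) (N(O) = -5 + (O + 11)*(O + 20) = -5 + (11 + O)*(20 + O))
(-6881 + 11977) + N(-52 - 1*(-31)) = (-6881 + 11977) + (215 + (-52 - 1*(-31))² + 31*(-52 - 1*(-31))) = 5096 + (215 + (-52 + 31)² + 31*(-52 + 31)) = 5096 + (215 + (-21)² + 31*(-21)) = 5096 + (215 + 441 - 651) = 5096 + 5 = 5101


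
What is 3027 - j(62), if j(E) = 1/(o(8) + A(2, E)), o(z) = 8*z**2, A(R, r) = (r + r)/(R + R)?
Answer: 1643660/543 ≈ 3027.0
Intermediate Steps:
A(R, r) = r/R (A(R, r) = (2*r)/((2*R)) = (2*r)*(1/(2*R)) = r/R)
j(E) = 1/(512 + E/2) (j(E) = 1/(8*8**2 + E/2) = 1/(8*64 + E*(1/2)) = 1/(512 + E/2))
3027 - j(62) = 3027 - 2/(1024 + 62) = 3027 - 2/1086 = 3027 - 1*1/543 = 3027 - 1/543 = 1643660/543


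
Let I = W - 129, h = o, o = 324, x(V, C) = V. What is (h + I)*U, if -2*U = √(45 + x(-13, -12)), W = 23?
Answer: -436*√2 ≈ -616.60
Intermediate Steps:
h = 324
I = -106 (I = 23 - 129 = -106)
U = -2*√2 (U = -√(45 - 13)/2 = -2*√2 ≈ -2.8284)
(h + I)*U = (324 - 106)*(-2*√2) = 218*(-2*√2) = -436*√2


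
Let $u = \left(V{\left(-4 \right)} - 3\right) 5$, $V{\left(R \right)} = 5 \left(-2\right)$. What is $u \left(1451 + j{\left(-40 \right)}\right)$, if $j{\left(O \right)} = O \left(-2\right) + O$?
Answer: $-96915$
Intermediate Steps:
$j{\left(O \right)} = - O$ ($j{\left(O \right)} = - 2 O + O = - O$)
$V{\left(R \right)} = -10$
$u = -65$ ($u = \left(-10 - 3\right) 5 = \left(-13\right) 5 = -65$)
$u \left(1451 + j{\left(-40 \right)}\right) = - 65 \left(1451 - -40\right) = - 65 \left(1451 + 40\right) = \left(-65\right) 1491 = -96915$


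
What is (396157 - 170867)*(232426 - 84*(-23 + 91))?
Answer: 51076397060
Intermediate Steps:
(396157 - 170867)*(232426 - 84*(-23 + 91)) = 225290*(232426 - 84*68) = 225290*(232426 - 5712) = 225290*226714 = 51076397060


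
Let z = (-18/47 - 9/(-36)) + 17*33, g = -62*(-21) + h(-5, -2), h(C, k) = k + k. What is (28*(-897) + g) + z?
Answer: -4372341/188 ≈ -23257.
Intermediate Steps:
h(C, k) = 2*k
g = 1298 (g = -62*(-21) + 2*(-2) = 1302 - 4 = 1298)
z = 105443/188 (z = (-18*1/47 - 9*(-1/36)) + 561 = (-18/47 + ¼) + 561 = -25/188 + 561 = 105443/188 ≈ 560.87)
(28*(-897) + g) + z = (28*(-897) + 1298) + 105443/188 = (-25116 + 1298) + 105443/188 = -23818 + 105443/188 = -4372341/188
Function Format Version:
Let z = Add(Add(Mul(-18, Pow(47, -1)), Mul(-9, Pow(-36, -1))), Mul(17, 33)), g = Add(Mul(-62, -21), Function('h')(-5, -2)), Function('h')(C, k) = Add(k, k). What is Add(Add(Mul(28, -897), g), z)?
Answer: Rational(-4372341, 188) ≈ -23257.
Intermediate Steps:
Function('h')(C, k) = Mul(2, k)
g = 1298 (g = Add(Mul(-62, -21), Mul(2, -2)) = Add(1302, -4) = 1298)
z = Rational(105443, 188) (z = Add(Add(Mul(-18, Rational(1, 47)), Mul(-9, Rational(-1, 36))), 561) = Add(Add(Rational(-18, 47), Rational(1, 4)), 561) = Add(Rational(-25, 188), 561) = Rational(105443, 188) ≈ 560.87)
Add(Add(Mul(28, -897), g), z) = Add(Add(Mul(28, -897), 1298), Rational(105443, 188)) = Add(Add(-25116, 1298), Rational(105443, 188)) = Add(-23818, Rational(105443, 188)) = Rational(-4372341, 188)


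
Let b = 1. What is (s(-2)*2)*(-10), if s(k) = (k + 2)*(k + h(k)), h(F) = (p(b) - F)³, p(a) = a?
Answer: 0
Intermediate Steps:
h(F) = (1 - F)³
s(k) = (2 + k)*(k - (-1 + k)³) (s(k) = (k + 2)*(k - (-1 + k)³) = (2 + k)*(k - (-1 + k)³))
(s(-2)*2)*(-10) = ((2 + (-2)³ - 1*(-2)⁴ - 3*(-2) + 4*(-2)²)*2)*(-10) = ((2 - 8 - 1*16 + 6 + 4*4)*2)*(-10) = ((2 - 8 - 16 + 6 + 16)*2)*(-10) = (0*2)*(-10) = 0*(-10) = 0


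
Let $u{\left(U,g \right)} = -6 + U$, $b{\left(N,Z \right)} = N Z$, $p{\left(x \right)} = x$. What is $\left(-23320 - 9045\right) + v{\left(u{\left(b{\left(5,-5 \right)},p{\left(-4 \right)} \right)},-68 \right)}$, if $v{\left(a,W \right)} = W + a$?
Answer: $-32464$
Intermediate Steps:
$\left(-23320 - 9045\right) + v{\left(u{\left(b{\left(5,-5 \right)},p{\left(-4 \right)} \right)},-68 \right)} = \left(-23320 - 9045\right) + \left(-68 + \left(-6 + 5 \left(-5\right)\right)\right) = -32365 - 99 = -32464$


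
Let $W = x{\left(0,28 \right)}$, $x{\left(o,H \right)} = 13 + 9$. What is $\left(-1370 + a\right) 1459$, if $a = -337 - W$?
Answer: $-2522611$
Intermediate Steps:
$x{\left(o,H \right)} = 22$
$W = 22$
$a = -359$ ($a = -337 - 22 = -359$)
$\left(-1370 + a\right) 1459 = \left(-1370 - 359\right) 1459 = \left(-1729\right) 1459 = -2522611$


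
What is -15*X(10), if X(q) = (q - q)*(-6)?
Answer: 0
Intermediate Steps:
X(q) = 0 (X(q) = 0*(-6) = 0)
-15*X(10) = -15*0 = 0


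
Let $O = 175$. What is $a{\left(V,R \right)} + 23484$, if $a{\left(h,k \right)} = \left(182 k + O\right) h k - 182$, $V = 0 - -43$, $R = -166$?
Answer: $214427408$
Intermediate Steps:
$V = 43$ ($V = 0 + 43 = 43$)
$a{\left(h,k \right)} = -182 + h k \left(175 + 182 k\right)$ ($a{\left(h,k \right)} = \left(182 k + 175\right) h k - 182 = \left(175 + 182 k\right) h k - 182 = h \left(175 + 182 k\right) k - 182 = h k \left(175 + 182 k\right) - 182 = -182 + h k \left(175 + 182 k\right)$)
$a{\left(V,R \right)} + 23484 = \left(-182 + 175 \cdot 43 \left(-166\right) + 182 \cdot 43 \left(-166\right)^{2}\right) + 23484 = \left(-182 - 1249150 + 182 \cdot 43 \cdot 27556\right) + 23484 = \left(-182 - 1249150 + 215653256\right) + 23484 = 214403924 + 23484 = 214427408$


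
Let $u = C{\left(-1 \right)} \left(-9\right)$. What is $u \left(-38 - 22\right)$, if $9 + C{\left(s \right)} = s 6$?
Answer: $-8100$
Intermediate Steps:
$C{\left(s \right)} = -9 + 6 s$ ($C{\left(s \right)} = -9 + s 6 = -9 + 6 s$)
$u = 135$ ($u = \left(-9 + 6 \left(-1\right)\right) \left(-9\right) = \left(-9 - 6\right) \left(-9\right) = \left(-15\right) \left(-9\right) = 135$)
$u \left(-38 - 22\right) = 135 \left(-38 - 22\right) = 135 \left(-60\right) = -8100$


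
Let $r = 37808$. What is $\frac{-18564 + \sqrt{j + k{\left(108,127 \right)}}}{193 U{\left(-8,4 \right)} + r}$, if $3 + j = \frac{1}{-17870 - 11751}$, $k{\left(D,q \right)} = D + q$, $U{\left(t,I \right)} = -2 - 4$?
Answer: $- \frac{9282}{18325} + \frac{\sqrt{203557615091}}{1085609650} \approx -0.50611$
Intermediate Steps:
$U{\left(t,I \right)} = -6$
$j = - \frac{88864}{29621}$ ($j = -3 + \frac{1}{-17870 - 11751} = -3 + \frac{1}{-29621} = -3 - \frac{1}{29621} = - \frac{88864}{29621} \approx -3.0$)
$\frac{-18564 + \sqrt{j + k{\left(108,127 \right)}}}{193 U{\left(-8,4 \right)} + r} = \frac{-18564 + \sqrt{- \frac{88864}{29621} + \left(108 + 127\right)}}{193 \left(-6\right) + 37808} = \frac{-18564 + \sqrt{- \frac{88864}{29621} + 235}}{-1158 + 37808} = \frac{-18564 + \sqrt{\frac{6872071}{29621}}}{36650} = \left(-18564 + \frac{\sqrt{203557615091}}{29621}\right) \frac{1}{36650} = - \frac{9282}{18325} + \frac{\sqrt{203557615091}}{1085609650}$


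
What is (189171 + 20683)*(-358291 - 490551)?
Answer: -178132889068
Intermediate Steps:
(189171 + 20683)*(-358291 - 490551) = 209854*(-848842) = -178132889068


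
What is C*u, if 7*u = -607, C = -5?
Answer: 3035/7 ≈ 433.57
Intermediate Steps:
u = -607/7 (u = (⅐)*(-607) = -607/7 ≈ -86.714)
C*u = -5*(-607/7) = 3035/7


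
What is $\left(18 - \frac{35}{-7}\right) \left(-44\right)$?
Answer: $-1012$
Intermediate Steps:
$\left(18 - \frac{35}{-7}\right) \left(-44\right) = \left(18 - -5\right) \left(-44\right) = \left(18 + 5\right) \left(-44\right) = 23 \left(-44\right) = -1012$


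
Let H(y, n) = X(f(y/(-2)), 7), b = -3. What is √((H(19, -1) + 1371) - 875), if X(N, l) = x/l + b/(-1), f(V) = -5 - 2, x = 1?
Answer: √24458/7 ≈ 22.341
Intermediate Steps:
f(V) = -7
X(N, l) = 3 + 1/l (X(N, l) = 1/l - 3/(-1) = 1/l - 3*(-1) = 1/l + 3 = 3 + 1/l)
H(y, n) = 22/7 (H(y, n) = 3 + 1/7 = 3 + ⅐ = 22/7)
√((H(19, -1) + 1371) - 875) = √((22/7 + 1371) - 875) = √(9619/7 - 875) = √(3494/7) = √24458/7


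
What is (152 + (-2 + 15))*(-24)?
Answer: -3960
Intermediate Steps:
(152 + (-2 + 15))*(-24) = (152 + 13)*(-24) = 165*(-24) = -3960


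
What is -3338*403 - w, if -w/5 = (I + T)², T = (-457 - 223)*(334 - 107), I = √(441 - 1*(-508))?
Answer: 119133707531 - 1543600*√949 ≈ 1.1909e+11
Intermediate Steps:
I = √949 (I = √(441 + 508) = √949 ≈ 30.806)
T = -154360 (T = -680*227 = -154360)
w = -5*(-154360 + √949)² (w = -5*(√949 - 154360)² = -5*(-154360 + √949)² ≈ -1.1909e+11)
-3338*403 - w = -3338*403 - (-119135052745 + 1543600*√949) = -1345214 + (119135052745 - 1543600*√949) = 119133707531 - 1543600*√949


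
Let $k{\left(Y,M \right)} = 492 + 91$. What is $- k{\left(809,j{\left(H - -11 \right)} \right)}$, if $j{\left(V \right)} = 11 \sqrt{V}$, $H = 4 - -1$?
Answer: $-583$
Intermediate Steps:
$H = 5$ ($H = 4 + 1 = 5$)
$k{\left(Y,M \right)} = 583$
$- k{\left(809,j{\left(H - -11 \right)} \right)} = \left(-1\right) 583 = -583$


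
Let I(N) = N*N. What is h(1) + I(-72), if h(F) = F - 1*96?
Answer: 5089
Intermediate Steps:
h(F) = -96 + F (h(F) = F - 96 = -96 + F)
I(N) = N²
h(1) + I(-72) = (-96 + 1) + (-72)² = -95 + 5184 = 5089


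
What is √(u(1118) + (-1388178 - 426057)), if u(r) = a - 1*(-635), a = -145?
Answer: I*√1813745 ≈ 1346.8*I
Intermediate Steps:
u(r) = 490 (u(r) = -145 - 1*(-635) = -145 + 635 = 490)
√(u(1118) + (-1388178 - 426057)) = √(490 + (-1388178 - 426057)) = √(490 - 1814235) = √(-1813745) = I*√1813745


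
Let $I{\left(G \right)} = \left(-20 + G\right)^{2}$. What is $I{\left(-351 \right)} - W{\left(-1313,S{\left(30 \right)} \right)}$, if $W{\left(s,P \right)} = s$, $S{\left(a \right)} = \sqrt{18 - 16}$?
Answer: $138954$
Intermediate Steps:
$S{\left(a \right)} = \sqrt{2}$
$I{\left(-351 \right)} - W{\left(-1313,S{\left(30 \right)} \right)} = \left(-20 - 351\right)^{2} - -1313 = \left(-371\right)^{2} + 1313 = 137641 + 1313 = 138954$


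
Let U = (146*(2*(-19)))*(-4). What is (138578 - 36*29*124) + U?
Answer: 31314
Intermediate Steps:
U = 22192 (U = (146*(-38))*(-4) = -5548*(-4) = 22192)
(138578 - 36*29*124) + U = (138578 - 36*29*124) + 22192 = (138578 - 1044*124) + 22192 = (138578 - 129456) + 22192 = 9122 + 22192 = 31314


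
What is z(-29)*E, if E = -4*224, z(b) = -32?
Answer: 28672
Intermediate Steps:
E = -896
z(-29)*E = -32*(-896) = 28672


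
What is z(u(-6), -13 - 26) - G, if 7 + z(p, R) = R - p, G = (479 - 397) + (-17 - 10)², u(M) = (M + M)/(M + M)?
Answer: -858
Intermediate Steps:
u(M) = 1 (u(M) = (2*M)/((2*M)) = (2*M)*(1/(2*M)) = 1)
G = 811 (G = 82 + (-27)² = 82 + 729 = 811)
z(p, R) = -7 + R - p (z(p, R) = -7 + (R - p) = -7 + R - p)
z(u(-6), -13 - 26) - G = (-7 + (-13 - 26) - 1*1) - 1*811 = (-7 - 39 - 1) - 811 = -47 - 811 = -858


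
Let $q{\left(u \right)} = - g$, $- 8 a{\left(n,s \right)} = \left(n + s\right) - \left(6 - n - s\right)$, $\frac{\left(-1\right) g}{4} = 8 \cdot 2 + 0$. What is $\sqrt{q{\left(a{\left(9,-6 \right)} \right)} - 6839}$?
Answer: $5 i \sqrt{271} \approx 82.31 i$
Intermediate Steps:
$g = -64$ ($g = - 4 \left(8 \cdot 2 + 0\right) = - 4 \left(16 + 0\right) = \left(-4\right) 16 = -64$)
$a{\left(n,s \right)} = \frac{3}{4} - \frac{n}{4} - \frac{s}{4}$ ($a{\left(n,s \right)} = - \frac{\left(n + s\right) - \left(6 - n - s\right)}{8} = - \frac{\left(n + s\right) + \left(-6 + n + s\right)}{8} = - \frac{-6 + 2 n + 2 s}{8} = \frac{3}{4} - \frac{n}{4} - \frac{s}{4}$)
$q{\left(u \right)} = 64$ ($q{\left(u \right)} = \left(-1\right) \left(-64\right) = 64$)
$\sqrt{q{\left(a{\left(9,-6 \right)} \right)} - 6839} = \sqrt{64 - 6839} = \sqrt{-6775} = 5 i \sqrt{271}$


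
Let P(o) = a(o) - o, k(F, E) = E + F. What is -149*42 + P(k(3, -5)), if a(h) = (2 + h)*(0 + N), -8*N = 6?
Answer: -6256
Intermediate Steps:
N = -¾ (N = -⅛*6 = -¾ ≈ -0.75000)
a(h) = -3/2 - 3*h/4 (a(h) = (2 + h)*(0 - ¾) = (2 + h)*(-¾) = -3/2 - 3*h/4)
P(o) = -3/2 - 7*o/4 (P(o) = (-3/2 - 3*o/4) - o = -3/2 - 7*o/4)
-149*42 + P(k(3, -5)) = -149*42 + (-3/2 - 7*(-5 + 3)/4) = -6258 + (-3/2 - 7/4*(-2)) = -6258 + (-3/2 + 7/2) = -6258 + 2 = -6256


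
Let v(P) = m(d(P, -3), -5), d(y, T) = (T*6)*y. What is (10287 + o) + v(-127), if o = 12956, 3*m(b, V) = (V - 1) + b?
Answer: 24003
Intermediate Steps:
d(y, T) = 6*T*y (d(y, T) = (6*T)*y = 6*T*y)
m(b, V) = -⅓ + V/3 + b/3 (m(b, V) = ((V - 1) + b)/3 = ((-1 + V) + b)/3 = (-1 + V + b)/3 = -⅓ + V/3 + b/3)
v(P) = -2 - 6*P (v(P) = -⅓ + (⅓)*(-5) + (6*(-3)*P)/3 = -⅓ - 5/3 + (-18*P)/3 = -⅓ - 5/3 - 6*P = -2 - 6*P)
(10287 + o) + v(-127) = (10287 + 12956) + (-2 - 6*(-127)) = 23243 + (-2 + 762) = 23243 + 760 = 24003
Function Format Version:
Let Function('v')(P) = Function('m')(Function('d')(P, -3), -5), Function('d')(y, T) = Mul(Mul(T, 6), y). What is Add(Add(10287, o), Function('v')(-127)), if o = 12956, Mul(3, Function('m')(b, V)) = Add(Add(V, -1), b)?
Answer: 24003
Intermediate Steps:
Function('d')(y, T) = Mul(6, T, y) (Function('d')(y, T) = Mul(Mul(6, T), y) = Mul(6, T, y))
Function('m')(b, V) = Add(Rational(-1, 3), Mul(Rational(1, 3), V), Mul(Rational(1, 3), b)) (Function('m')(b, V) = Mul(Rational(1, 3), Add(Add(V, -1), b)) = Mul(Rational(1, 3), Add(Add(-1, V), b)) = Mul(Rational(1, 3), Add(-1, V, b)) = Add(Rational(-1, 3), Mul(Rational(1, 3), V), Mul(Rational(1, 3), b)))
Function('v')(P) = Add(-2, Mul(-6, P)) (Function('v')(P) = Add(Rational(-1, 3), Mul(Rational(1, 3), -5), Mul(Rational(1, 3), Mul(6, -3, P))) = Add(Rational(-1, 3), Rational(-5, 3), Mul(Rational(1, 3), Mul(-18, P))) = Add(Rational(-1, 3), Rational(-5, 3), Mul(-6, P)) = Add(-2, Mul(-6, P)))
Add(Add(10287, o), Function('v')(-127)) = Add(Add(10287, 12956), Add(-2, Mul(-6, -127))) = Add(23243, Add(-2, 762)) = Add(23243, 760) = 24003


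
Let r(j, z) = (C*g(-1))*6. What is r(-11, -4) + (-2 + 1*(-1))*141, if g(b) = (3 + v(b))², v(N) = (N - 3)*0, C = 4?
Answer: -207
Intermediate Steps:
v(N) = 0 (v(N) = (-3 + N)*0 = 0)
g(b) = 9 (g(b) = (3 + 0)² = 3² = 9)
r(j, z) = 216 (r(j, z) = (4*9)*6 = 36*6 = 216)
r(-11, -4) + (-2 + 1*(-1))*141 = 216 + (-2 + 1*(-1))*141 = 216 + (-2 - 1)*141 = 216 - 3*141 = 216 - 423 = -207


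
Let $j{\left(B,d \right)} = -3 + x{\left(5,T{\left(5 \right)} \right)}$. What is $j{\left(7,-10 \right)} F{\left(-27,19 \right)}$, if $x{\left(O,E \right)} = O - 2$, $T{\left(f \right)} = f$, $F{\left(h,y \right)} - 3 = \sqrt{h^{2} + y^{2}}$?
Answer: $0$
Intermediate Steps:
$F{\left(h,y \right)} = 3 + \sqrt{h^{2} + y^{2}}$
$x{\left(O,E \right)} = -2 + O$
$j{\left(B,d \right)} = 0$ ($j{\left(B,d \right)} = -3 + \left(-2 + 5\right) = -3 + 3 = 0$)
$j{\left(7,-10 \right)} F{\left(-27,19 \right)} = 0 \left(3 + \sqrt{\left(-27\right)^{2} + 19^{2}}\right) = 0 \left(3 + \sqrt{729 + 361}\right) = 0 \left(3 + \sqrt{1090}\right) = 0$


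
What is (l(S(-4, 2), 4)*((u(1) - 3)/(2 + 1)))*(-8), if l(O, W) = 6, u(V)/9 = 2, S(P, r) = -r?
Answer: -240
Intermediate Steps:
u(V) = 18 (u(V) = 9*2 = 18)
(l(S(-4, 2), 4)*((u(1) - 3)/(2 + 1)))*(-8) = (6*((18 - 3)/(2 + 1)))*(-8) = (6*(15/3))*(-8) = (6*(15*(⅓)))*(-8) = (6*5)*(-8) = 30*(-8) = -240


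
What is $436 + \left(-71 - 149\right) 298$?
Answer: $-65124$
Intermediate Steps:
$436 + \left(-71 - 149\right) 298 = 436 - 65560 = -65124$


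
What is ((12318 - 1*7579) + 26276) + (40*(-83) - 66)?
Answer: 27629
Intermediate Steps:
((12318 - 1*7579) + 26276) + (40*(-83) - 66) = ((12318 - 7579) + 26276) + (-3320 - 66) = (4739 + 26276) - 3386 = 31015 - 3386 = 27629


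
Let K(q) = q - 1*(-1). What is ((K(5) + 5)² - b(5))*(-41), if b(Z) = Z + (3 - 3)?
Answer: -4756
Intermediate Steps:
b(Z) = Z (b(Z) = Z + 0 = Z)
K(q) = 1 + q (K(q) = q + 1 = 1 + q)
((K(5) + 5)² - b(5))*(-41) = (((1 + 5) + 5)² - 1*5)*(-41) = ((6 + 5)² - 5)*(-41) = (11² - 5)*(-41) = (121 - 5)*(-41) = 116*(-41) = -4756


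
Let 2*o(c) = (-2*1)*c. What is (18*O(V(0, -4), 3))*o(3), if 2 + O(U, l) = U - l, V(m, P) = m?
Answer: 270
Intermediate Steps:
O(U, l) = -2 + U - l (O(U, l) = -2 + (U - l) = -2 + U - l)
o(c) = -c (o(c) = ((-2*1)*c)/2 = (-2*c)/2 = -c)
(18*O(V(0, -4), 3))*o(3) = (18*(-2 + 0 - 1*3))*(-1*3) = (18*(-2 + 0 - 3))*(-3) = (18*(-5))*(-3) = -90*(-3) = 270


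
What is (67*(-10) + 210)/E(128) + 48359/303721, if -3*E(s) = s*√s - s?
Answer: 301314721/1234322144 + 345*√2/508 ≈ 1.2046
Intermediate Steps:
E(s) = -s^(3/2)/3 + s/3 (E(s) = -(s*√s - s)/3 = -(s^(3/2) - s)/3 = -s^(3/2)/3 + s/3)
(67*(-10) + 210)/E(128) + 48359/303721 = (67*(-10) + 210)/(-1024*√2/3 + (⅓)*128) + 48359/303721 = (-670 + 210)/(-1024*√2/3 + 128/3) + 48359*(1/303721) = -460/(-1024*√2/3 + 128/3) + 48359/303721 = -460/(128/3 - 1024*√2/3) + 48359/303721 = 48359/303721 - 460/(128/3 - 1024*√2/3)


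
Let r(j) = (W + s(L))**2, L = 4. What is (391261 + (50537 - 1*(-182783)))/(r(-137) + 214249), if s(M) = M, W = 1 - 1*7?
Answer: 624581/214253 ≈ 2.9152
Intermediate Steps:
W = -6 (W = 1 - 7 = -6)
r(j) = 4 (r(j) = (-6 + 4)**2 = (-2)**2 = 4)
(391261 + (50537 - 1*(-182783)))/(r(-137) + 214249) = (391261 + (50537 - 1*(-182783)))/(4 + 214249) = (391261 + (50537 + 182783))/214253 = (391261 + 233320)*(1/214253) = 624581*(1/214253) = 624581/214253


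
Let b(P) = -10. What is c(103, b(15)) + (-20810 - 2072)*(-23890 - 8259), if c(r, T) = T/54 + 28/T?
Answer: 99310511027/135 ≈ 7.3563e+8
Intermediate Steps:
c(r, T) = 28/T + T/54 (c(r, T) = T*(1/54) + 28/T = T/54 + 28/T = 28/T + T/54)
c(103, b(15)) + (-20810 - 2072)*(-23890 - 8259) = (28/(-10) + (1/54)*(-10)) + (-20810 - 2072)*(-23890 - 8259) = (28*(-⅒) - 5/27) - 22882*(-32149) = (-14/5 - 5/27) + 735633418 = -403/135 + 735633418 = 99310511027/135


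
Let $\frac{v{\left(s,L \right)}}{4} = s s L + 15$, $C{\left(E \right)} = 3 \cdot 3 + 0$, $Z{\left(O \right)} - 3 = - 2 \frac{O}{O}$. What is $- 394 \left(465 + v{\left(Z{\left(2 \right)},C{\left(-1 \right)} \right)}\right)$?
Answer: $-221034$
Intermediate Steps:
$Z{\left(O \right)} = 1$ ($Z{\left(O \right)} = 3 - 2 \frac{O}{O} = 3 - 2 = 1$)
$C{\left(E \right)} = 9$ ($C{\left(E \right)} = 9 + 0 = 9$)
$v{\left(s,L \right)} = 60 + 4 L s^{2}$ ($v{\left(s,L \right)} = 4 \left(s s L + 15\right) = 4 \left(s^{2} L + 15\right) = 4 \left(L s^{2} + 15\right) = 4 \left(15 + L s^{2}\right) = 60 + 4 L s^{2}$)
$- 394 \left(465 + v{\left(Z{\left(2 \right)},C{\left(-1 \right)} \right)}\right) = - 394 \left(465 + \left(60 + 4 \cdot 9 \cdot 1^{2}\right)\right) = - 394 \left(465 + \left(60 + 4 \cdot 9 \cdot 1\right)\right) = - 394 \left(465 + \left(60 + 36\right)\right) = - 394 \left(465 + 96\right) = \left(-394\right) 561 = -221034$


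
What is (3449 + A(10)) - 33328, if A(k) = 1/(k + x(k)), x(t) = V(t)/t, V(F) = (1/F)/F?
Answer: -298818879/10001 ≈ -29879.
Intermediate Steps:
V(F) = F⁻² (V(F) = 1/(F*F) = F⁻²)
x(t) = t⁻³ (x(t) = 1/(t²*t) = t⁻³)
A(k) = 1/(k + k⁻³)
(3449 + A(10)) - 33328 = (3449 + 10³/(1 + 10⁴)) - 33328 = (3449 + 1000/(1 + 10000)) - 33328 = (3449 + 1000/10001) - 33328 = 34494449/10001 - 33328 = -298818879/10001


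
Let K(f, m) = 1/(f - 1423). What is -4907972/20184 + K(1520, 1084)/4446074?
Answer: -132291065629177/544046068047 ≈ -243.16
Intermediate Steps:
K(f, m) = 1/(-1423 + f)
-4907972/20184 + K(1520, 1084)/4446074 = -4907972/20184 + 1/((-1423 + 1520)*4446074) = -4907972*1/20184 + (1/4446074)/97 = -1226993/5046 + (1/97)*(1/4446074) = -1226993/5046 + 1/431269178 = -132291065629177/544046068047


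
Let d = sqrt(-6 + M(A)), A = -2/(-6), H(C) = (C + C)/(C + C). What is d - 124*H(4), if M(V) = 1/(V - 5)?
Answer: -124 + I*sqrt(1218)/14 ≈ -124.0 + 2.4928*I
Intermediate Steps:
H(C) = 1 (H(C) = (2*C)/((2*C)) = (2*C)*(1/(2*C)) = 1)
A = 1/3 (A = -2*(-1/6) = 1/3 ≈ 0.33333)
M(V) = 1/(-5 + V)
d = I*sqrt(1218)/14 (d = sqrt(-6 + 1/(-5 + 1/3)) = sqrt(-6 + 1/(-14/3)) = sqrt(-6 - 3/14) = sqrt(-87/14) = I*sqrt(1218)/14 ≈ 2.4928*I)
d - 124*H(4) = I*sqrt(1218)/14 - 124*1 = I*sqrt(1218)/14 - 124 = -124 + I*sqrt(1218)/14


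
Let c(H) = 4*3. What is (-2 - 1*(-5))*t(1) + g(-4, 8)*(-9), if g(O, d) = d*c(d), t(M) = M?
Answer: -861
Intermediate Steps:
c(H) = 12
g(O, d) = 12*d (g(O, d) = d*12 = 12*d)
(-2 - 1*(-5))*t(1) + g(-4, 8)*(-9) = (-2 - 1*(-5))*1 + (12*8)*(-9) = (-2 + 5)*1 + 96*(-9) = 3*1 - 864 = 3 - 864 = -861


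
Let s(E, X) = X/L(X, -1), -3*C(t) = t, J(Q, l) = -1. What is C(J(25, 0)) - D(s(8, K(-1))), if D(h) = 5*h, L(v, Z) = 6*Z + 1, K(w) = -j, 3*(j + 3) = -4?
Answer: 14/3 ≈ 4.6667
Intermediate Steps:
j = -13/3 (j = -3 + (⅓)*(-4) = -3 - 4/3 = -13/3 ≈ -4.3333)
C(t) = -t/3
K(w) = 13/3 (K(w) = -1*(-13/3) = 13/3)
L(v, Z) = 1 + 6*Z
s(E, X) = -X/5 (s(E, X) = X/(1 + 6*(-1)) = X/(1 - 6) = X/(-5) = X*(-⅕) = -X/5)
C(J(25, 0)) - D(s(8, K(-1))) = -⅓*(-1) - 5*(-⅕*13/3) = ⅓ - 5*(-13)/15 = ⅓ - 1*(-13/3) = ⅓ + 13/3 = 14/3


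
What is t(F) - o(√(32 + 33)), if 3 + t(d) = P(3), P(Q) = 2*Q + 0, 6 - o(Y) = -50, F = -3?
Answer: -53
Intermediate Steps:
o(Y) = 56 (o(Y) = 6 - 1*(-50) = 6 + 50 = 56)
P(Q) = 2*Q
t(d) = 3 (t(d) = -3 + 2*3 = -3 + 6 = 3)
t(F) - o(√(32 + 33)) = 3 - 1*56 = 3 - 56 = -53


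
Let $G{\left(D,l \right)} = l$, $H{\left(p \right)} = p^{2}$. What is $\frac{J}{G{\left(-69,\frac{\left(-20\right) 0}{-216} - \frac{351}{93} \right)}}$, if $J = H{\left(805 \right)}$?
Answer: $- \frac{20088775}{117} \approx -1.717 \cdot 10^{5}$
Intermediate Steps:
$J = 648025$ ($J = 805^{2} = 648025$)
$\frac{J}{G{\left(-69,\frac{\left(-20\right) 0}{-216} - \frac{351}{93} \right)}} = \frac{648025}{\frac{\left(-20\right) 0}{-216} - \frac{351}{93}} = \frac{648025}{0 \left(- \frac{1}{216}\right) - \frac{117}{31}} = \frac{648025}{0 - \frac{117}{31}} = \frac{648025}{- \frac{117}{31}} = 648025 \left(- \frac{31}{117}\right) = - \frac{20088775}{117}$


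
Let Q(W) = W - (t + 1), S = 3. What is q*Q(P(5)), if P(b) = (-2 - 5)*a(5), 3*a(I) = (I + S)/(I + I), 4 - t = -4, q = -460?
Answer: 14996/3 ≈ 4998.7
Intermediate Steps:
t = 8 (t = 4 - 1*(-4) = 4 + 4 = 8)
a(I) = (3 + I)/(6*I) (a(I) = ((I + 3)/(I + I))/3 = ((3 + I)/((2*I)))/3 = ((3 + I)*(1/(2*I)))/3 = ((3 + I)/(2*I))/3 = (3 + I)/(6*I))
P(b) = -28/15 (P(b) = (-2 - 5)*((⅙)*(3 + 5)/5) = -7*8/(6*5) = -7*4/15 = -28/15)
Q(W) = -9 + W (Q(W) = W - (8 + 1) = W - 1*9 = W - 9 = -9 + W)
q*Q(P(5)) = -460*(-9 - 28/15) = -460*(-163/15) = 14996/3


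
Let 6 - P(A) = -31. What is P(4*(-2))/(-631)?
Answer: -37/631 ≈ -0.058637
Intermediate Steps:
P(A) = 37 (P(A) = 6 - 1*(-31) = 6 + 31 = 37)
P(4*(-2))/(-631) = 37/(-631) = 37*(-1/631) = -37/631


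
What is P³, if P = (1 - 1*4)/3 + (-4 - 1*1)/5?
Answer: -8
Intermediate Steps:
P = -2 (P = (1 - 4)*(⅓) + (-4 - 1)*(⅕) = -3*⅓ - 5*⅕ = -1 - 1 = -2)
P³ = (-2)³ = -8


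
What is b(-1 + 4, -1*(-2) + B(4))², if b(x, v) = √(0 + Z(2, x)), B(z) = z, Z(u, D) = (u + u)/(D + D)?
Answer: ⅔ ≈ 0.66667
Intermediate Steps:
Z(u, D) = u/D (Z(u, D) = (2*u)/((2*D)) = (2*u)*(1/(2*D)) = u/D)
b(x, v) = √2*√(1/x) (b(x, v) = √(0 + 2/x) = √(2/x) = √2*√(1/x))
b(-1 + 4, -1*(-2) + B(4))² = (√2*√(1/(-1 + 4)))² = (√2*√(1/3))² = (√2*√(⅓))² = (√2*(√3/3))² = (√6/3)² = ⅔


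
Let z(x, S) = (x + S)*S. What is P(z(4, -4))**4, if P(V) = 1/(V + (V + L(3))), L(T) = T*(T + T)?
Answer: 1/104976 ≈ 9.5260e-6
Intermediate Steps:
z(x, S) = S*(S + x) (z(x, S) = (S + x)*S = S*(S + x))
L(T) = 2*T**2 (L(T) = T*(2*T) = 2*T**2)
P(V) = 1/(18 + 2*V) (P(V) = 1/(V + (V + 2*3**2)) = 1/(V + (V + 2*9)) = 1/(V + (V + 18)) = 1/(V + (18 + V)) = 1/(18 + 2*V))
P(z(4, -4))**4 = (1/(2*(9 - 4*(-4 + 4))))**4 = (1/(2*(9 - 4*0)))**4 = (1/(2*(9 + 0)))**4 = ((1/2)/9)**4 = ((1/2)*(1/9))**4 = (1/18)**4 = 1/104976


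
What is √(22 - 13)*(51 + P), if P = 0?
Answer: 153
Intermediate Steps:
√(22 - 13)*(51 + P) = √(22 - 13)*(51 + 0) = √9*51 = 3*51 = 153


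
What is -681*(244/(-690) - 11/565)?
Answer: 660343/2599 ≈ 254.08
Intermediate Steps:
-681*(244/(-690) - 11/565) = -681*(244*(-1/690) - 11*1/565) = -681*(-122/345 - 11/565) = -681*(-2909/7797) = 660343/2599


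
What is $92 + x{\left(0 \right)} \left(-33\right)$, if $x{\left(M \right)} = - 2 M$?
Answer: $92$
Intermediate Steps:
$92 + x{\left(0 \right)} \left(-33\right) = 92 + \left(-2\right) 0 \left(-33\right) = 92 + 0 \left(-33\right) = 92 + 0 = 92$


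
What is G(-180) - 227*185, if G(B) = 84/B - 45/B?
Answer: -2519713/60 ≈ -41995.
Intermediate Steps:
G(B) = 39/B
G(-180) - 227*185 = 39/(-180) - 227*185 = 39*(-1/180) - 1*41995 = -13/60 - 41995 = -2519713/60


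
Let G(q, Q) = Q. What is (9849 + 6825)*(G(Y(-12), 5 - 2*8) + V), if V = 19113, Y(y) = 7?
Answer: 318506748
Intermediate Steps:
(9849 + 6825)*(G(Y(-12), 5 - 2*8) + V) = (9849 + 6825)*((5 - 2*8) + 19113) = 16674*((5 - 16) + 19113) = 16674*(-11 + 19113) = 16674*19102 = 318506748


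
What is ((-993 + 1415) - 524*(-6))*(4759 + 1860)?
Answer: 23603354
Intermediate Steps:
((-993 + 1415) - 524*(-6))*(4759 + 1860) = (422 + 3144)*6619 = 3566*6619 = 23603354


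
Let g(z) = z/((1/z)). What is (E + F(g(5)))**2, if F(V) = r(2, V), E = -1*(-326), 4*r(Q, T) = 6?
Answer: 429025/4 ≈ 1.0726e+5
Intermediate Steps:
r(Q, T) = 3/2 (r(Q, T) = (1/4)*6 = 3/2)
g(z) = z**2 (g(z) = z/(1/z) = z*z = z**2)
E = 326
F(V) = 3/2
(E + F(g(5)))**2 = (326 + 3/2)**2 = (655/2)**2 = 429025/4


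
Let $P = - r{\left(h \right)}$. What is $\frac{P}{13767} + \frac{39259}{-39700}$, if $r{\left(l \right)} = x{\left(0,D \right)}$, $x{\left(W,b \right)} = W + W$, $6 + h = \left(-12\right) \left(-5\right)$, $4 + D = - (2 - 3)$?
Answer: $- \frac{39259}{39700} \approx -0.98889$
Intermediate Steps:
$D = -3$ ($D = -4 - \left(2 - 3\right) = -4 - -1 = -4 + 1 = -3$)
$h = 54$ ($h = -6 - -60 = -6 + 60 = 54$)
$x{\left(W,b \right)} = 2 W$
$r{\left(l \right)} = 0$ ($r{\left(l \right)} = 2 \cdot 0 = 0$)
$P = 0$ ($P = \left(-1\right) 0 = 0$)
$\frac{P}{13767} + \frac{39259}{-39700} = \frac{0}{13767} + \frac{39259}{-39700} = 0 \cdot \frac{1}{13767} + 39259 \left(- \frac{1}{39700}\right) = 0 - \frac{39259}{39700} = - \frac{39259}{39700}$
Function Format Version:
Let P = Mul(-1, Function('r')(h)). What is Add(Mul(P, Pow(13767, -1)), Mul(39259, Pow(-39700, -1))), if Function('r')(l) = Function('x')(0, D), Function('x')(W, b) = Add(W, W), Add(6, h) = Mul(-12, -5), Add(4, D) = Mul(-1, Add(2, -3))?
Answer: Rational(-39259, 39700) ≈ -0.98889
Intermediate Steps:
D = -3 (D = Add(-4, Mul(-1, Add(2, -3))) = Add(-4, Mul(-1, -1)) = Add(-4, 1) = -3)
h = 54 (h = Add(-6, Mul(-12, -5)) = Add(-6, 60) = 54)
Function('x')(W, b) = Mul(2, W)
Function('r')(l) = 0 (Function('r')(l) = Mul(2, 0) = 0)
P = 0 (P = Mul(-1, 0) = 0)
Add(Mul(P, Pow(13767, -1)), Mul(39259, Pow(-39700, -1))) = Add(Mul(0, Pow(13767, -1)), Mul(39259, Pow(-39700, -1))) = Add(Mul(0, Rational(1, 13767)), Mul(39259, Rational(-1, 39700))) = Add(0, Rational(-39259, 39700)) = Rational(-39259, 39700)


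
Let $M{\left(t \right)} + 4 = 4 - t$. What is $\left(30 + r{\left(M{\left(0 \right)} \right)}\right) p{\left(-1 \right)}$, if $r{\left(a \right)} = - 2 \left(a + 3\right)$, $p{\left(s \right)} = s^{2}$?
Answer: $24$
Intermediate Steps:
$M{\left(t \right)} = - t$ ($M{\left(t \right)} = -4 - \left(-4 + t\right) = - t$)
$r{\left(a \right)} = -6 - 2 a$ ($r{\left(a \right)} = - 2 \left(3 + a\right) = -6 - 2 a$)
$\left(30 + r{\left(M{\left(0 \right)} \right)}\right) p{\left(-1 \right)} = \left(30 - \left(6 + 2 \left(\left(-1\right) 0\right)\right)\right) \left(-1\right)^{2} = \left(30 - 6\right) 1 = 24 \cdot 1 = 24$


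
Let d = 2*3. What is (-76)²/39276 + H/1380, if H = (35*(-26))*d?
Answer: -860317/225837 ≈ -3.8095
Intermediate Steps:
d = 6
H = -5460 (H = (35*(-26))*6 = -910*6 = -5460)
(-76)²/39276 + H/1380 = (-76)²/39276 - 5460/1380 = 5776*(1/39276) - 5460*1/1380 = 1444/9819 - 91/23 = -860317/225837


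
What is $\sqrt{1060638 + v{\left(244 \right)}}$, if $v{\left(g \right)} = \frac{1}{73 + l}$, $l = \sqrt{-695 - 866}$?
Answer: $\sqrt{\frac{77426575 + 1060638 i \sqrt{1561}}{73 + i \sqrt{1561}}} \approx 1029.9 - 2.0 \cdot 10^{-6} i$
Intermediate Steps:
$l = i \sqrt{1561}$ ($l = \sqrt{-1561} = i \sqrt{1561} \approx 39.51 i$)
$v{\left(g \right)} = \frac{1}{73 + i \sqrt{1561}}$
$\sqrt{1060638 + v{\left(244 \right)}} = \sqrt{1060638 + \left(\frac{73}{6890} - \frac{i \sqrt{1561}}{6890}\right)} = \sqrt{\frac{7307795893}{6890} - \frac{i \sqrt{1561}}{6890}}$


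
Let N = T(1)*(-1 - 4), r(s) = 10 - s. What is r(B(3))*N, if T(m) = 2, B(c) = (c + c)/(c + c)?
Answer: -90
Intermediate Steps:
B(c) = 1 (B(c) = (2*c)/((2*c)) = (2*c)*(1/(2*c)) = 1)
N = -10 (N = 2*(-1 - 4) = 2*(-5) = -10)
r(B(3))*N = (10 - 1*1)*(-10) = (10 - 1)*(-10) = 9*(-10) = -90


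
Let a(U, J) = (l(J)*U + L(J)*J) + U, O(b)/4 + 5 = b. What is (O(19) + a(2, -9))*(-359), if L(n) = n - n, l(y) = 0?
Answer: -20822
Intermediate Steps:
L(n) = 0
O(b) = -20 + 4*b
a(U, J) = U (a(U, J) = (0*U + 0*J) + U = (0 + 0) + U = 0 + U = U)
(O(19) + a(2, -9))*(-359) = ((-20 + 4*19) + 2)*(-359) = ((-20 + 76) + 2)*(-359) = (56 + 2)*(-359) = 58*(-359) = -20822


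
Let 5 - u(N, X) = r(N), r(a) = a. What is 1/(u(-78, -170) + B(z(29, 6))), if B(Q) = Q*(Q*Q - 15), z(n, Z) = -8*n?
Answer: -1/12483605 ≈ -8.0105e-8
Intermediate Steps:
u(N, X) = 5 - N
B(Q) = Q*(-15 + Q²) (B(Q) = Q*(Q² - 15) = Q*(-15 + Q²))
1/(u(-78, -170) + B(z(29, 6))) = 1/((5 - 1*(-78)) + (-8*29)*(-15 + (-8*29)²)) = 1/((5 + 78) - 232*(-15 + (-232)²)) = 1/(83 - 232*(-15 + 53824)) = 1/(83 - 232*53809) = 1/(83 - 12483688) = 1/(-12483605) = -1/12483605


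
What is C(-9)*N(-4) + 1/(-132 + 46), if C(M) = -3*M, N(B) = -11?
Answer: -25543/86 ≈ -297.01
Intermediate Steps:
C(-9)*N(-4) + 1/(-132 + 46) = -3*(-9)*(-11) + 1/(-132 + 46) = 27*(-11) + 1/(-86) = -297 - 1/86 = -25543/86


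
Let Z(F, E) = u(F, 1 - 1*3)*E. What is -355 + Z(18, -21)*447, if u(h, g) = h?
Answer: -169321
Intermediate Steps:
Z(F, E) = E*F (Z(F, E) = F*E = E*F)
-355 + Z(18, -21)*447 = -355 - 21*18*447 = -355 - 378*447 = -355 - 168966 = -169321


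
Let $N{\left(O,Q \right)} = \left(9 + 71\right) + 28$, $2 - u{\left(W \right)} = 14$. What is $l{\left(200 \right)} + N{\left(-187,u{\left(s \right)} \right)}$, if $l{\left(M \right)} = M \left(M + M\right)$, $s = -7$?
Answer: $80108$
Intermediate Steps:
$u{\left(W \right)} = -12$ ($u{\left(W \right)} = 2 - 14 = -12$)
$l{\left(M \right)} = 2 M^{2}$ ($l{\left(M \right)} = M 2 M = 2 M^{2}$)
$N{\left(O,Q \right)} = 108$ ($N{\left(O,Q \right)} = 80 + 28 = 108$)
$l{\left(200 \right)} + N{\left(-187,u{\left(s \right)} \right)} = 2 \cdot 200^{2} + 108 = 2 \cdot 40000 + 108 = 80000 + 108 = 80108$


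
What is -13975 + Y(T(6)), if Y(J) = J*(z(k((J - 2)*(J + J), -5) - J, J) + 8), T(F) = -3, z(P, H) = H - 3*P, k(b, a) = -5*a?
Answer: -13738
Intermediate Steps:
Y(J) = J*(-67 + 4*J) (Y(J) = J*((J - 3*(-5*(-5) - J)) + 8) = J*((J - 3*(25 - J)) + 8) = J*((J + (-75 + 3*J)) + 8) = J*((-75 + 4*J) + 8) = J*(-67 + 4*J))
-13975 + Y(T(6)) = -13975 - 3*(-67 + 4*(-3)) = -13975 - 3*(-67 - 12) = -13975 - 3*(-79) = -13975 + 237 = -13738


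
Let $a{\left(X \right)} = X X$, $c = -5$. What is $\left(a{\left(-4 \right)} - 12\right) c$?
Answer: $-20$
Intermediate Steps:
$a{\left(X \right)} = X^{2}$
$\left(a{\left(-4 \right)} - 12\right) c = \left(\left(-4\right)^{2} - 12\right) \left(-5\right) = \left(16 - 12\right) \left(-5\right) = 4 \left(-5\right) = -20$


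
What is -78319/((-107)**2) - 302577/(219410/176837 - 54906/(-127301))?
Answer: -77987471272861099909/430946367656668 ≈ -1.8097e+5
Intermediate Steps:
-78319/((-107)**2) - 302577/(219410/176837 - 54906/(-127301)) = -78319/11449 - 302577/(219410*(1/176837) - 54906*(-1/127301)) = -78319*1/11449 - 302577/(219410/176837 + 54906/127301) = -78319/11449 - 302577/37640524732/22511526937 = -78319/11449 - 302577*22511526937/37640524732 = -78319/11449 - 6811470286016649/37640524732 = -77987471272861099909/430946367656668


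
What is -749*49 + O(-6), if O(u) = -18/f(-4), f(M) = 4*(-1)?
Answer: -73393/2 ≈ -36697.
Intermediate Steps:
f(M) = -4
O(u) = 9/2 (O(u) = -18/(-4) = -18*(-¼) = 9/2)
-749*49 + O(-6) = -749*49 + 9/2 = -36701 + 9/2 = -73393/2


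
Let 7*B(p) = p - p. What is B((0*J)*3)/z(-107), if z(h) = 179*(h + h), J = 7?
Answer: 0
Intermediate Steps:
z(h) = 358*h (z(h) = 179*(2*h) = 358*h)
B(p) = 0 (B(p) = (p - p)/7 = (⅐)*0 = 0)
B((0*J)*3)/z(-107) = 0/((358*(-107))) = 0/(-38306) = 0*(-1/38306) = 0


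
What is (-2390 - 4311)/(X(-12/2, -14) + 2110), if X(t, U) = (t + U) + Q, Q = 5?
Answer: -6701/2095 ≈ -3.1986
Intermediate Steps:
X(t, U) = 5 + U + t (X(t, U) = (t + U) + 5 = (U + t) + 5 = 5 + U + t)
(-2390 - 4311)/(X(-12/2, -14) + 2110) = (-2390 - 4311)/((5 - 14 - 12/2) + 2110) = -6701/((5 - 14 - 12*½) + 2110) = -6701/((5 - 14 - 6) + 2110) = -6701/(-15 + 2110) = -6701/2095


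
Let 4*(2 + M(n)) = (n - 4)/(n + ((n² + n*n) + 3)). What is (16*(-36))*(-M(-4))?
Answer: -36864/31 ≈ -1189.2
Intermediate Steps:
M(n) = -2 + (-4 + n)/(4*(3 + n + 2*n²)) (M(n) = -2 + ((n - 4)/(n + ((n² + n*n) + 3)))/4 = -2 + ((-4 + n)/(n + ((n² + n²) + 3)))/4 = -2 + ((-4 + n)/(n + (2*n² + 3)))/4 = -2 + ((-4 + n)/(n + (3 + 2*n²)))/4 = -2 + ((-4 + n)/(3 + n + 2*n²))/4 = -2 + (-4 + n)/(4*(3 + n + 2*n²)))
(16*(-36))*(-M(-4)) = (16*(-36))*(-(-28 - 16*(-4)² - 7*(-4))/(4*(3 - 4 + 2*(-4)²))) = -(-576)*(-28 - 16*16 + 28)/(4*(3 - 4 + 2*16)) = -(-576)*(-28 - 256 + 28)/(4*(3 - 4 + 32)) = -(-576)*(¼)*(-256)/31 = -(-576)*(¼)*(1/31)*(-256) = -(-576)*(-64)/31 = -576*64/31 = -36864/31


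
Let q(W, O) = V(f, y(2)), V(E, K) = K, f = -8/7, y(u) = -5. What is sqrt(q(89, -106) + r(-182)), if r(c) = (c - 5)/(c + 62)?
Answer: I*sqrt(12390)/60 ≈ 1.8552*I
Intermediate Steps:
f = -8/7 (f = -8*1/7 = -8/7 ≈ -1.1429)
q(W, O) = -5
r(c) = (-5 + c)/(62 + c)
sqrt(q(89, -106) + r(-182)) = sqrt(-5 + (-5 - 182)/(62 - 182)) = sqrt(-5 - 187/(-120)) = sqrt(-5 - 1/120*(-187)) = sqrt(-5 + 187/120) = sqrt(-413/120) = I*sqrt(12390)/60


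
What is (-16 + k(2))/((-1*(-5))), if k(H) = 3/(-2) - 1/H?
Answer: -18/5 ≈ -3.6000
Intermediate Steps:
k(H) = -3/2 - 1/H (k(H) = 3*(-½) - 1/H = -3/2 - 1/H)
(-16 + k(2))/((-1*(-5))) = (-16 + (-3/2 - 1/2))/((-1*(-5))) = (-16 + (-3/2 - 1*½))/5 = (-16 + (-3/2 - ½))/5 = (-16 - 2)/5 = (⅕)*(-18) = -18/5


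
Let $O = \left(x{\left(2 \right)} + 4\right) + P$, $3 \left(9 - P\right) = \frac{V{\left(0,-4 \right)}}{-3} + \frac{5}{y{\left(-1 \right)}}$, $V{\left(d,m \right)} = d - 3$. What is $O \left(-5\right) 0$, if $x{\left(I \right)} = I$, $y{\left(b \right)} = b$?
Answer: $0$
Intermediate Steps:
$V{\left(d,m \right)} = -3 + d$ ($V{\left(d,m \right)} = d - 3 = -3 + d$)
$P = \frac{31}{3}$ ($P = 9 - \frac{\frac{-3 + 0}{-3} + \frac{5}{-1}}{3} = 9 - \frac{\left(-3\right) \left(- \frac{1}{3}\right) + 5 \left(-1\right)}{3} = 9 - \frac{1 - 5}{3} = 9 - - \frac{4}{3} = 9 + \frac{4}{3} = \frac{31}{3} \approx 10.333$)
$O = \frac{49}{3}$ ($O = \left(2 + 4\right) + \frac{31}{3} = 6 + \frac{31}{3} = \frac{49}{3} \approx 16.333$)
$O \left(-5\right) 0 = \frac{49}{3} \left(-5\right) 0 = \left(- \frac{245}{3}\right) 0 = 0$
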